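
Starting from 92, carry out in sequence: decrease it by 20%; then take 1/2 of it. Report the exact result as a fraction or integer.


Start with 92.
Step 1: Decrease by 20%: 92 * 80/100 = 368/5
Step 2: Take 1/2: 368/5 * 1/2 = 184/5
Final result = 184/5

184/5


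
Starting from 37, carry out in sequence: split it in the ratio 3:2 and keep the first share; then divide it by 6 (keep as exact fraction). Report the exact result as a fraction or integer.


Start with 37.
Step 1: Split 3:2, first share = 37 * 3/5 = 111/5
Step 2: Divide by 6: 111/5 / 6 = 37/10
Final result = 37/10

37/10


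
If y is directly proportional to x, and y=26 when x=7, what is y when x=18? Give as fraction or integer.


Direct proportion: y = kx
Find k: k = 26/7 = 26/7
Compute y at x=18: y = 26/7 * 18
y = 468/7

468/7


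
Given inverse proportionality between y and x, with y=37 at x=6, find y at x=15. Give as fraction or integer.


Inverse proportion: y = k/x
Find k: k = 6 * 37 = 222
Compute y at x=15: y = 222/15
y = 74/5

74/5


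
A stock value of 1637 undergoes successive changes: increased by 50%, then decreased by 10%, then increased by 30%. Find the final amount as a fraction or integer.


Start: 1637
Step 1: increase by 50% => multiply by 150/100
  1637 * 150/100 = 4911/2
Step 2: decrease by 10% => multiply by 90/100
  4911/2 * 90/100 = 44199/20
Step 3: increase by 30% => multiply by 130/100
  44199/20 * 130/100 = 574587/200
Final value = 574587/200

574587/200


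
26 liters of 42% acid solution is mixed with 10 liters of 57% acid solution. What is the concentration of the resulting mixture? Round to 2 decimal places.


Solute in mixture 1 = 42% of 26 L = 26*42/100 = 273/25 L
Solute in mixture 2 = 57% of 10 L = 10*57/100 = 57/10 L
Total solute = 273/25 + 57/10 = 831/50 L
Total volume = 26 + 10 = 36 L
Final concentration = 831/50/36 * 100 = 46.17%

46.17


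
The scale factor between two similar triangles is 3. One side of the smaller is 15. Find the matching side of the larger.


Similar triangles have proportional sides
Scale factor = 3
Smaller side = 15
Corresponding larger side = 15 * 3
= 45

45


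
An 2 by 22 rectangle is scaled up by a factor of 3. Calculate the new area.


Original dimensions: 2 x 22
Enlargement factor = 3
New width = 2 * 3 = 6
New height = 22 * 3 = 66
New area = 6 * 66 = 396

396


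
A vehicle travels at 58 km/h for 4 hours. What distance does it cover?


Using distance = speed * time
Speed = 58 km/h
Time = 4 hours
Distance = 58 * 4
= 232 km

232


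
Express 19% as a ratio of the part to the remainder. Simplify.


Part = 19%, Remainder = 81%
Ratio = 19:81
GCD(19, 81) = 1
Simplify: 19:81 = 19:81

19:81


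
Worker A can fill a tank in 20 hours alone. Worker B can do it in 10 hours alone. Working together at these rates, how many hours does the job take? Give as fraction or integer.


Rate of A = 1/20 job per hour
Rate of B = 1/10 job per hour
Combined rate = 1/20 + 1/10
Find common denominator: (10 + 20)/(20*10) = 30/200
Combined rate = 3/20 job per hour
Time together = 1 / (3/20) = 20/3 hours

20/3


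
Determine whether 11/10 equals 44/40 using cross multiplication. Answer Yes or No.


Cross multiply to check 11/10 = 44/40
Left cross product: 11 * 40 = 440
Right cross product: 10 * 44 = 440
440 = 440
Equal, so proportions match => Yes

Yes


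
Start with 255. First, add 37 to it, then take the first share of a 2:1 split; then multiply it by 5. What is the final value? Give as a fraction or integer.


Start with 255.
Step 1: Add 37: 255+37=292; split 2:1 first = 292*2/3 = 584/3
Step 2: Multiply by 5: 584/3 * 5 = 2920/3
Final result = 2920/3

2920/3


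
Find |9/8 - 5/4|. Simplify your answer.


Simplify: 9/8 = 9/8 and 5/4 = 5/4
Find common denominator: LCD = 8
Convert: 9/8 and 10/8
Difference = |9 - 10|/8 = 1/8
Simplified = 1/8

1/8


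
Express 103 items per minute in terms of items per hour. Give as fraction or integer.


Converting from per minute to per hour
Rate = 103 items per minute
Multiply by 60: 103 * 60
= 6180 items per hour

6180


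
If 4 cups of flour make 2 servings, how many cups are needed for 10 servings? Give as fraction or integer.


Original: 4 cups for 2 servings
Target servings = 10
Scaling factor = 10/2
New amount = 4 * 10/2
= 40/2
= 20 cups

20


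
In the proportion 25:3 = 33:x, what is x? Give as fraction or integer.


Setting up: 25/3 = 33/x
Cross multiply: 25 * x = 3 * 33
25x = 99
x = 99/25
x = 99/25

99/25


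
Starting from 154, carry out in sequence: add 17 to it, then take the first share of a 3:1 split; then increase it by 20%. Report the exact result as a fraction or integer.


Start with 154.
Step 1: Add 17: 154+17=171; split 3:1 first = 171*3/4 = 513/4
Step 2: Increase by 20%: 513/4 * 120/100 = 1539/10
Final result = 1539/10

1539/10


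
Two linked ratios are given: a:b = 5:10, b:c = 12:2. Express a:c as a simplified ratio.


Given a:b = 5:10 and b:c = 12:2
Make b consistent. Multiply first ratio by 12: a:b = 60:120
Multiply second ratio by 10: b:c = 120:20
Now b = 120 in both, so a:b:c = 60:120:20
Therefore a:c = 60:20
Simplify by GCD: a:c = 3:1

3:1


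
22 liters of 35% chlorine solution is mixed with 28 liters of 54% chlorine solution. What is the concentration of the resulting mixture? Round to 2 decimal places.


Solute in mixture 1 = 35% of 22 L = 22*35/100 = 77/10 L
Solute in mixture 2 = 54% of 28 L = 28*54/100 = 378/25 L
Total solute = 77/10 + 378/25 = 1141/50 L
Total volume = 22 + 28 = 50 L
Final concentration = 1141/50/50 * 100 = 45.64%

45.64


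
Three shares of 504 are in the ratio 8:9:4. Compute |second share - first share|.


Total parts = 8 + 9 + 4 = 21
Value per part = 504 / 21 = 24
Shares: 8*24=192, 9*24=216, 4*24=96
Second share = 216, first share = 192
Difference = |216 - 192| = 24

24


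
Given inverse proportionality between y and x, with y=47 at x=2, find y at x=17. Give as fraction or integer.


Inverse proportion: y = k/x
Find k: k = 2 * 47 = 94
Compute y at x=17: y = 94/17
y = 94/17

94/17


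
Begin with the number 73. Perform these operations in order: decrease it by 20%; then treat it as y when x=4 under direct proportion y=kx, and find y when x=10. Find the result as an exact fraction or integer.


Start with 73.
Step 1: Decrease by 20%: 73 * 80/100 = 292/5
Step 2: Direct prop: k = (292/5)/4; new y = k*10 = 292/5*10/4 = 146
Final result = 146

146


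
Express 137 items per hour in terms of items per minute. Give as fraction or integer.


Converting from per hour to per minute
Rate = 137 items per hour
Divide by 60: 137/60
= 137/60 items per minute

137/60


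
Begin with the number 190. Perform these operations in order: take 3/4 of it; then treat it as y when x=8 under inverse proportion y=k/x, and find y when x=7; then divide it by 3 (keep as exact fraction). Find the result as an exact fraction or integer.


Start with 190.
Step 1: Take 3/4: 190 * 3/4 = 285/2
Step 2: Inverse prop: k = (285/2)*8; new y = k/7 = 285/2*8/7 = 1140/7
Step 3: Divide by 3: 1140/7 / 3 = 380/7
Final result = 380/7

380/7


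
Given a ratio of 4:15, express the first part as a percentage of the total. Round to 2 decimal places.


Total parts = 4 + 15 = 19
First part fraction = 4/19
Percentage = (4/19) * 100
= 0.210526 * 100
= 21.05%

21.05


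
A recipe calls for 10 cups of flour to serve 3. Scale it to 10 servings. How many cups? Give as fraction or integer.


Original: 10 cups for 3 servings
Target servings = 10
Scaling factor = 10/3
New amount = 10 * 10/3
= 100/3
= 100/3 cups

100/3


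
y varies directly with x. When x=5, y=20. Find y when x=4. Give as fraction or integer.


Direct proportion: y = kx
Find k: k = 20/5 = 4
Compute y at x=4: y = 4 * 4
y = 16

16


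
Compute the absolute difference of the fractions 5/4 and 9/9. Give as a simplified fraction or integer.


Simplify: 5/4 = 5/4 and 9/9 = 1
Find common denominator: LCD = 4
Convert: 5/4 and 4/4
Difference = |5 - 4|/4 = 1/4
Simplified = 1/4

1/4


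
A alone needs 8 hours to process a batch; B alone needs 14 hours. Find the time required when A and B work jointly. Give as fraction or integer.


Rate of A = 1/8 job per hour
Rate of B = 1/14 job per hour
Combined rate = 1/8 + 1/14
Find common denominator: (14 + 8)/(8*14) = 22/112
Combined rate = 11/56 job per hour
Time together = 1 / (11/56) = 56/11 hours

56/11


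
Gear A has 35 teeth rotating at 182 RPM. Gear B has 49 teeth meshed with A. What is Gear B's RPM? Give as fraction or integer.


Gear ratio: teeth_A * RPM_A = teeth_B * RPM_B
35 * 182 = 49 * RPM_B
6370 = 49 * RPM_B
RPM_B = 6370 / 49
RPM_B = 130

130


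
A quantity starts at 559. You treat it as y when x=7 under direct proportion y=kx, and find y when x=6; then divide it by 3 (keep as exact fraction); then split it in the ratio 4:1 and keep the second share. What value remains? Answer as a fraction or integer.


Start with 559.
Step 1: Direct prop: k = (559)/7; new y = k*6 = 559*6/7 = 3354/7
Step 2: Divide by 3: 3354/7 / 3 = 1118/7
Step 3: Split 4:1, second share = 1118/7 * 1/5 = 1118/35
Final result = 1118/35

1118/35


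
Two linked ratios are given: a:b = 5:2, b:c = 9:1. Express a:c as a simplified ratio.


Given a:b = 5:2 and b:c = 9:1
Make b consistent. Multiply first ratio by 9: a:b = 45:18
Multiply second ratio by 2: b:c = 18:2
Now b = 18 in both, so a:b:c = 45:18:2
Therefore a:c = 45:2
Simplify by GCD: a:c = 45:2

45:2


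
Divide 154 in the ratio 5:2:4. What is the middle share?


Ratio = 5:2:4
Total parts = 5 + 2 + 4 = 11
Value per part = 154 / 11 = 14
First share = 5 * 14 = 70
Middle share = 2 * 14 = 28
Third share = 4 * 14 = 56

28


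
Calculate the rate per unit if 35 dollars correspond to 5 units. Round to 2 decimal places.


Total dollars = 35
Number of units = 5
Unit rate = 35 / 5
= 7 dollars per unit

7


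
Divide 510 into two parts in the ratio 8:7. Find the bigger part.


Total parts = 8 + 7 = 15
Value per part = 510 / 15 = 34
First share = 8 * 34 = 272
Second share = 7 * 34 = 238
Larger share = 272

272


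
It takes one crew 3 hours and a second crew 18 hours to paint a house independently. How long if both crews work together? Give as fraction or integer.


Rate of A = 1/3 job per hour
Rate of B = 1/18 job per hour
Combined rate = 1/3 + 1/18
Find common denominator: (18 + 3)/(3*18) = 21/54
Combined rate = 7/18 job per hour
Time together = 1 / (7/18) = 18/7 hours

18/7


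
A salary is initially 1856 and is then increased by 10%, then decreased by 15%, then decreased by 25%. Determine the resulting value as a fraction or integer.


Start: 1856
Step 1: increase by 10% => multiply by 110/100
  1856 * 110/100 = 10208/5
Step 2: decrease by 15% => multiply by 85/100
  10208/5 * 85/100 = 43384/25
Step 3: decrease by 25% => multiply by 75/100
  43384/25 * 75/100 = 32538/25
Final value = 32538/25

32538/25


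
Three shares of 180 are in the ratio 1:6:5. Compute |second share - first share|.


Total parts = 1 + 6 + 5 = 12
Value per part = 180 / 12 = 15
Shares: 1*15=15, 6*15=90, 5*15=75
Second share = 90, first share = 15
Difference = |90 - 15| = 75

75


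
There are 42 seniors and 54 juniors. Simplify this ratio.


Find GCD(42, 54)
GCD = 6
Divide both by 6: 42/6 = 7, 54/6 = 9
Simplified ratio = 7:9

7:9


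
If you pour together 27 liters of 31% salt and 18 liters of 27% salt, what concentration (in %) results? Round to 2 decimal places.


Solute in mixture 1 = 31% of 27 L = 27*31/100 = 837/100 L
Solute in mixture 2 = 27% of 18 L = 18*27/100 = 243/50 L
Total solute = 837/100 + 243/50 = 1323/100 L
Total volume = 27 + 18 = 45 L
Final concentration = 1323/100/45 * 100 = 29.40%

29.40


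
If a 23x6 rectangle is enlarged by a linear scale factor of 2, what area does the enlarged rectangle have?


Original dimensions: 23 x 6
Enlargement factor = 2
New width = 23 * 2 = 46
New height = 6 * 2 = 12
New area = 46 * 12 = 552

552


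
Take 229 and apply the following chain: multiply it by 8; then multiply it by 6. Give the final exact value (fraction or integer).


Start with 229.
Step 1: Multiply by 8: 229 * 8 = 1832
Step 2: Multiply by 6: 1832 * 6 = 10992
Final result = 10992

10992


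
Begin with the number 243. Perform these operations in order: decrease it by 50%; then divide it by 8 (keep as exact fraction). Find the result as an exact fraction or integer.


Start with 243.
Step 1: Decrease by 50%: 243 * 50/100 = 243/2
Step 2: Divide by 8: 243/2 / 8 = 243/16
Final result = 243/16

243/16


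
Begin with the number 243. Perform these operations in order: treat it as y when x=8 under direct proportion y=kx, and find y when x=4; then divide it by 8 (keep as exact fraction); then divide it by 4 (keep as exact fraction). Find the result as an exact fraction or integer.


Start with 243.
Step 1: Direct prop: k = (243)/8; new y = k*4 = 243*4/8 = 243/2
Step 2: Divide by 8: 243/2 / 8 = 243/16
Step 3: Divide by 4: 243/16 / 4 = 243/64
Final result = 243/64

243/64


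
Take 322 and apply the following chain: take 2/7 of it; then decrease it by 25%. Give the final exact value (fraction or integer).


Start with 322.
Step 1: Take 2/7: 322 * 2/7 = 92
Step 2: Decrease by 25%: 92 * 75/100 = 69
Final result = 69

69


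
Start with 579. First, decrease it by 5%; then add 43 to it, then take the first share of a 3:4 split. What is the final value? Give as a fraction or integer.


Start with 579.
Step 1: Decrease by 5%: 579 * 95/100 = 11001/20
Step 2: Add 43: 11001/20+43=11861/20; split 3:4 first = 11861/20*3/7 = 35583/140
Final result = 35583/140

35583/140


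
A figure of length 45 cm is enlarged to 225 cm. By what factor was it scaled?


Original length = 45 cm
Scaled length = 225 cm
Scale factor = 225 / 45
= 5

5


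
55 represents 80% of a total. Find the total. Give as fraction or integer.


Given: 55 is 80% of the whole
Set up: 55 = 80/100 * whole
whole = 55 * 100 / 80
whole = 5500 / 80
whole = 275/4

275/4


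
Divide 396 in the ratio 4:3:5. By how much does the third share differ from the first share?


Total parts = 4 + 3 + 5 = 12
Value per part = 396 / 12 = 33
Shares: 4*33=132, 3*33=99, 5*33=165
Third share = 165, first share = 132
Difference = |165 - 132| = 33

33


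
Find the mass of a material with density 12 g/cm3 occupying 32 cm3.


Using mass = density * volume
Density = 12 g/cm3
Volume = 32 cm3
Mass = 12 * 32
= 384 g

384


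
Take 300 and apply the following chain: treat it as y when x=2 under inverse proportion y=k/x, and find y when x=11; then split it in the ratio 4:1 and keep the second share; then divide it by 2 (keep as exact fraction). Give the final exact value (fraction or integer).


Start with 300.
Step 1: Inverse prop: k = (300)*2; new y = k/11 = 300*2/11 = 600/11
Step 2: Split 4:1, second share = 600/11 * 1/5 = 120/11
Step 3: Divide by 2: 120/11 / 2 = 60/11
Final result = 60/11

60/11


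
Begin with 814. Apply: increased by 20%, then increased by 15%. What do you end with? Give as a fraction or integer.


Start: 814
Step 1: increase by 20% => multiply by 120/100
  814 * 120/100 = 4884/5
Step 2: increase by 15% => multiply by 115/100
  4884/5 * 115/100 = 28083/25
Final value = 28083/25

28083/25


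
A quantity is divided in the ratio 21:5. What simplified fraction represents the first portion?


Total parts = 21 + 5 = 26
First part fraction = 21/26
Simplify: 21/26 = 21/26

21/26


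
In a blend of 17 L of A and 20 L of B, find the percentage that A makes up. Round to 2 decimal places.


Volume of A = 17 L
Volume of B = 20 L
Total volume = 17 + 20 = 37 L
Percentage of A = (17/37) * 100
= 45.95%

45.95


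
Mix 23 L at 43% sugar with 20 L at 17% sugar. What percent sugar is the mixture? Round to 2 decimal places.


Solute in mixture 1 = 43% of 23 L = 23*43/100 = 989/100 L
Solute in mixture 2 = 17% of 20 L = 20*17/100 = 17/5 L
Total solute = 989/100 + 17/5 = 1329/100 L
Total volume = 23 + 20 = 43 L
Final concentration = 1329/100/43 * 100 = 30.91%

30.91


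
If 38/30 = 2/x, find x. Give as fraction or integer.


Setting up: 38/30 = 2/x
Cross multiply: 38 * x = 30 * 2
38x = 60
x = 60/38
x = 30/19

30/19


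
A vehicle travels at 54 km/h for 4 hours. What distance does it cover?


Using distance = speed * time
Speed = 54 km/h
Time = 4 hours
Distance = 54 * 4
= 216 km

216


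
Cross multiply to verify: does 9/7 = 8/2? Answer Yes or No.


Cross multiply to check 9/7 = 8/2
Left cross product: 9 * 2 = 18
Right cross product: 7 * 8 = 56
18 != 56
Not equal, so proportions differ => No

No


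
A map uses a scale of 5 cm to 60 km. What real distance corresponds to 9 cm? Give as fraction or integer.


Map scale: 5 cm = 60 km
Measured distance on map = 9 cm
Set up proportion: 9 * 60 / 5
= 540 / 5
= 108 km

108


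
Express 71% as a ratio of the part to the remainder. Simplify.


Part = 71%, Remainder = 29%
Ratio = 71:29
GCD(71, 29) = 1
Simplify: 71:29 = 71:29

71:29


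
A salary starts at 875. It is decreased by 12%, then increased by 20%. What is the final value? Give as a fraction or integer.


Start: 875
Step 1: decrease by 12% => multiply by 88/100
  875 * 88/100 = 770
Step 2: increase by 20% => multiply by 120/100
  770 * 120/100 = 924
Final value = 924

924


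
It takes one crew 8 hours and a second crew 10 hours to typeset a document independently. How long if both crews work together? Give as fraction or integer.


Rate of A = 1/8 job per hour
Rate of B = 1/10 job per hour
Combined rate = 1/8 + 1/10
Find common denominator: (10 + 8)/(8*10) = 18/80
Combined rate = 9/40 job per hour
Time together = 1 / (9/40) = 40/9 hours

40/9


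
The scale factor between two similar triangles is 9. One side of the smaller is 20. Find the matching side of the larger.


Similar triangles have proportional sides
Scale factor = 9
Smaller side = 20
Corresponding larger side = 20 * 9
= 180

180


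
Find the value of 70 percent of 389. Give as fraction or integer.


Compute 70% of 389
Convert percentage: 70% = 70/100
Multiply: 389 * 70/100
= 27230/100
= 2723/10

2723/10


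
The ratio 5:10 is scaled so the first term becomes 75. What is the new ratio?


Original ratio: 5:10
First term target: 75
Scale factor = 75 / 5 = 15
Multiply second term: 10 * 15 = 150
Equivalent ratio = 75:150

75:150


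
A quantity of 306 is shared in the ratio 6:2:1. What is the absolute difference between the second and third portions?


Total parts = 6 + 2 + 1 = 9
Value per part = 306 / 9 = 34
Shares: 6*34=204, 2*34=68, 1*34=34
Second share = 68, third share = 34
Difference = |68 - 34| = 34

34


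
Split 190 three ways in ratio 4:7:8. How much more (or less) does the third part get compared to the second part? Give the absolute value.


Total parts = 4 + 7 + 8 = 19
Value per part = 190 / 19 = 10
Shares: 4*10=40, 7*10=70, 8*10=80
Third share = 80, second share = 70
Difference = |80 - 70| = 10

10


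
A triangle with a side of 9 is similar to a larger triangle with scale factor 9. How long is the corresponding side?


Similar triangles have proportional sides
Scale factor = 9
Smaller side = 9
Corresponding larger side = 9 * 9
= 81

81


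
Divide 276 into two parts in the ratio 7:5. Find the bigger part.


Total parts = 7 + 5 = 12
Value per part = 276 / 12 = 23
First share = 7 * 23 = 161
Second share = 5 * 23 = 115
Larger share = 161

161


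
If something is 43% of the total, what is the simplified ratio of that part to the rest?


Part = 43%, Remainder = 57%
Ratio = 43:57
GCD(43, 57) = 1
Simplify: 43:57 = 43:57

43:57


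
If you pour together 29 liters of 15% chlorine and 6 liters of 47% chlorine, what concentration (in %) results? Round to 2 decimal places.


Solute in mixture 1 = 15% of 29 L = 29*15/100 = 87/20 L
Solute in mixture 2 = 47% of 6 L = 6*47/100 = 141/50 L
Total solute = 87/20 + 141/50 = 717/100 L
Total volume = 29 + 6 = 35 L
Final concentration = 717/100/35 * 100 = 20.49%

20.49


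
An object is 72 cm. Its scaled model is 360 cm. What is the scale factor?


Original length = 72 cm
Scaled length = 360 cm
Scale factor = 360 / 72
= 5

5


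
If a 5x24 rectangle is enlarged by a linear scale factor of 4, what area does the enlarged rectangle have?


Original dimensions: 5 x 24
Enlargement factor = 4
New width = 5 * 4 = 20
New height = 24 * 4 = 96
New area = 20 * 96 = 1920

1920


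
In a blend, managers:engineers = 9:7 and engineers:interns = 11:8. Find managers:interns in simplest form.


Given a:b = 9:7 and b:c = 11:8
Make b consistent. Multiply first ratio by 11: a:b = 99:77
Multiply second ratio by 7: b:c = 77:56
Now b = 77 in both, so a:b:c = 99:77:56
Therefore a:c = 99:56
Simplify by GCD: a:c = 99:56

99:56


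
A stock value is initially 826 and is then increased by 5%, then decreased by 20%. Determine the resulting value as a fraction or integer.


Start: 826
Step 1: increase by 5% => multiply by 105/100
  826 * 105/100 = 8673/10
Step 2: decrease by 20% => multiply by 80/100
  8673/10 * 80/100 = 17346/25
Final value = 17346/25

17346/25


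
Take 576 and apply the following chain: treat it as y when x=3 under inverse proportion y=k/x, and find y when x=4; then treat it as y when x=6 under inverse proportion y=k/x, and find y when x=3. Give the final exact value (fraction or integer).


Start with 576.
Step 1: Inverse prop: k = (576)*3; new y = k/4 = 576*3/4 = 432
Step 2: Inverse prop: k = (432)*6; new y = k/3 = 432*6/3 = 864
Final result = 864

864


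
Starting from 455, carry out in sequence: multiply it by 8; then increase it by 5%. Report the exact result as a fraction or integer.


Start with 455.
Step 1: Multiply by 8: 455 * 8 = 3640
Step 2: Increase by 5%: 3640 * 105/100 = 3822
Final result = 3822

3822


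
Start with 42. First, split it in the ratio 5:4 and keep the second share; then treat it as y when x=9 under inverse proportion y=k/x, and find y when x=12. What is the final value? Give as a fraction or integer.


Start with 42.
Step 1: Split 5:4, second share = 42 * 4/9 = 56/3
Step 2: Inverse prop: k = (56/3)*9; new y = k/12 = 56/3*9/12 = 14
Final result = 14

14


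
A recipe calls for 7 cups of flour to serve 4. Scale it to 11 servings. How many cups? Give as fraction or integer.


Original: 7 cups for 4 servings
Target servings = 11
Scaling factor = 11/4
New amount = 7 * 11/4
= 77/4
= 77/4 cups

77/4


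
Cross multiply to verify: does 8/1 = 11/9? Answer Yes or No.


Cross multiply to check 8/1 = 11/9
Left cross product: 8 * 9 = 72
Right cross product: 1 * 11 = 11
72 != 11
Not equal, so proportions differ => No

No


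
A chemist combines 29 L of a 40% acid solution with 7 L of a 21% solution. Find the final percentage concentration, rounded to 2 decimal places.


Solute in mixture 1 = 40% of 29 L = 29*40/100 = 58/5 L
Solute in mixture 2 = 21% of 7 L = 7*21/100 = 147/100 L
Total solute = 58/5 + 147/100 = 1307/100 L
Total volume = 29 + 7 = 36 L
Final concentration = 1307/100/36 * 100 = 36.31%

36.31


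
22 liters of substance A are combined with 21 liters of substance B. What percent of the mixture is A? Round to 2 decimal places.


Volume of A = 22 L
Volume of B = 21 L
Total volume = 22 + 21 = 43 L
Percentage of A = (22/43) * 100
= 51.16%

51.16


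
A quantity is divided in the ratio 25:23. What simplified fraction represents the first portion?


Total parts = 25 + 23 = 48
First part fraction = 25/48
Simplify: 25/48 = 25/48

25/48


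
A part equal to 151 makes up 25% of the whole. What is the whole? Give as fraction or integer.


Given: 151 is 25% of the whole
Set up: 151 = 25/100 * whole
whole = 151 * 100 / 25
whole = 15100 / 25
whole = 604

604


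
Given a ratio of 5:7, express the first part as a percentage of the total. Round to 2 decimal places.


Total parts = 5 + 7 = 12
First part fraction = 5/12
Percentage = (5/12) * 100
= 0.416667 * 100
= 41.67%

41.67


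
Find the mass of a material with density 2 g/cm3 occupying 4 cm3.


Using mass = density * volume
Density = 2 g/cm3
Volume = 4 cm3
Mass = 2 * 4
= 8 g

8


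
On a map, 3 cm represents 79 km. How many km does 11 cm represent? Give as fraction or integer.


Map scale: 3 cm = 79 km
Measured distance on map = 11 cm
Set up proportion: 11 * 79 / 3
= 869 / 3
= 869/3 km

869/3


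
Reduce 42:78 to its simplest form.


Find GCD(42, 78)
GCD = 6
Divide both by 6: 42/6 = 7, 78/6 = 13
Simplified ratio = 7:13

7:13


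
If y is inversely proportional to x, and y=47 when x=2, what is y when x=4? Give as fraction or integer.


Inverse proportion: y = k/x
Find k: k = 2 * 47 = 94
Compute y at x=4: y = 94/4
y = 47/2

47/2


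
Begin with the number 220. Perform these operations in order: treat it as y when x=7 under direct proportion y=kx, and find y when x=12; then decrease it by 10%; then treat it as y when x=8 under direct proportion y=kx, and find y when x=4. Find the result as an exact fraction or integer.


Start with 220.
Step 1: Direct prop: k = (220)/7; new y = k*12 = 220*12/7 = 2640/7
Step 2: Decrease by 10%: 2640/7 * 90/100 = 2376/7
Step 3: Direct prop: k = (2376/7)/8; new y = k*4 = 2376/7*4/8 = 1188/7
Final result = 1188/7

1188/7


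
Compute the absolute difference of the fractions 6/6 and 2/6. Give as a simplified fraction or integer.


Simplify: 6/6 = 1 and 2/6 = 1/3
Find common denominator: LCD = 3
Convert: 3/3 and 1/3
Difference = |3 - 1|/3 = 2/3
Simplified = 2/3

2/3


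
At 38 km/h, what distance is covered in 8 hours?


Using distance = speed * time
Speed = 38 km/h
Time = 8 hours
Distance = 38 * 8
= 304 km

304


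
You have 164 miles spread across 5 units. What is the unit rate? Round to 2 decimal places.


Total miles = 164
Number of units = 5
Unit rate = 164 / 5
= 32.80 miles per unit

32.80


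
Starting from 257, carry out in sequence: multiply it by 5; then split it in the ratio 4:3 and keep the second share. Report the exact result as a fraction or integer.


Start with 257.
Step 1: Multiply by 5: 257 * 5 = 1285
Step 2: Split 4:3, second share = 1285 * 3/7 = 3855/7
Final result = 3855/7

3855/7


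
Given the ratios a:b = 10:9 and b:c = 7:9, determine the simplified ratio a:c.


Given a:b = 10:9 and b:c = 7:9
Make b consistent. Multiply first ratio by 7: a:b = 70:63
Multiply second ratio by 9: b:c = 63:81
Now b = 63 in both, so a:b:c = 70:63:81
Therefore a:c = 70:81
Simplify by GCD: a:c = 70:81

70:81


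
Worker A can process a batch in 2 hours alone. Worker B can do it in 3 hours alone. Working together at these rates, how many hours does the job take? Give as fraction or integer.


Rate of A = 1/2 job per hour
Rate of B = 1/3 job per hour
Combined rate = 1/2 + 1/3
Find common denominator: (3 + 2)/(2*3) = 5/6
Combined rate = 5/6 job per hour
Time together = 1 / (5/6) = 6/5 hours

6/5


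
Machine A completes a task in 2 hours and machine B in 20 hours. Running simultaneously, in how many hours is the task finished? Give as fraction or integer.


Rate of A = 1/2 job per hour
Rate of B = 1/20 job per hour
Combined rate = 1/2 + 1/20
Find common denominator: (20 + 2)/(2*20) = 22/40
Combined rate = 11/20 job per hour
Time together = 1 / (11/20) = 20/11 hours

20/11


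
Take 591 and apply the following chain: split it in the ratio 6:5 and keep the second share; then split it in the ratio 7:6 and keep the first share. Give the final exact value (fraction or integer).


Start with 591.
Step 1: Split 6:5, second share = 591 * 5/11 = 2955/11
Step 2: Split 7:6, first share = 2955/11 * 7/13 = 20685/143
Final result = 20685/143

20685/143


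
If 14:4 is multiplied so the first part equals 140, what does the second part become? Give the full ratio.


Original ratio: 14:4
First term target: 140
Scale factor = 140 / 14 = 10
Multiply second term: 4 * 10 = 40
Equivalent ratio = 140:40

140:40


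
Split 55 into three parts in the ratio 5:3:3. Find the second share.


Ratio = 5:3:3
Total parts = 5 + 3 + 3 = 11
Value per part = 55 / 11 = 5
First share = 5 * 5 = 25
Middle share = 3 * 5 = 15
Third share = 3 * 5 = 15

15


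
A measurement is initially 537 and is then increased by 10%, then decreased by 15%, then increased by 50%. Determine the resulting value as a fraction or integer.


Start: 537
Step 1: increase by 10% => multiply by 110/100
  537 * 110/100 = 5907/10
Step 2: decrease by 15% => multiply by 85/100
  5907/10 * 85/100 = 100419/200
Step 3: increase by 50% => multiply by 150/100
  100419/200 * 150/100 = 301257/400
Final value = 301257/400

301257/400


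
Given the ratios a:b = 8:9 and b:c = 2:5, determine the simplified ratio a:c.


Given a:b = 8:9 and b:c = 2:5
Make b consistent. Multiply first ratio by 2: a:b = 16:18
Multiply second ratio by 9: b:c = 18:45
Now b = 18 in both, so a:b:c = 16:18:45
Therefore a:c = 16:45
Simplify by GCD: a:c = 16:45

16:45


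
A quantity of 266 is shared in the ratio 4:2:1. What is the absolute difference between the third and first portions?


Total parts = 4 + 2 + 1 = 7
Value per part = 266 / 7 = 38
Shares: 4*38=152, 2*38=76, 1*38=38
Third share = 38, first share = 152
Difference = |38 - 152| = 114

114


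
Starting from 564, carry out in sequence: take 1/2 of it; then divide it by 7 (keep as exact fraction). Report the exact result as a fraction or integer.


Start with 564.
Step 1: Take 1/2: 564 * 1/2 = 282
Step 2: Divide by 7: 282 / 7 = 282/7
Final result = 282/7

282/7


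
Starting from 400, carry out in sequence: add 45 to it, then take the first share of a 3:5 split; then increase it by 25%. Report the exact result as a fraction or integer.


Start with 400.
Step 1: Add 45: 400+45=445; split 3:5 first = 445*3/8 = 1335/8
Step 2: Increase by 25%: 1335/8 * 125/100 = 6675/32
Final result = 6675/32

6675/32


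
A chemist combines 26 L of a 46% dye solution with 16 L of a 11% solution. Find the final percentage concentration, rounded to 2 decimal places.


Solute in mixture 1 = 46% of 26 L = 26*46/100 = 299/25 L
Solute in mixture 2 = 11% of 16 L = 16*11/100 = 44/25 L
Total solute = 299/25 + 44/25 = 343/25 L
Total volume = 26 + 16 = 42 L
Final concentration = 343/25/42 * 100 = 32.67%

32.67


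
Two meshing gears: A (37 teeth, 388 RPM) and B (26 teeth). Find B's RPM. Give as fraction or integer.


Gear ratio: teeth_A * RPM_A = teeth_B * RPM_B
37 * 388 = 26 * RPM_B
14356 = 26 * RPM_B
RPM_B = 14356 / 26
RPM_B = 7178/13

7178/13


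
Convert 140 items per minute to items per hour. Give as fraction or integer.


Converting from per minute to per hour
Rate = 140 items per minute
Multiply by 60: 140 * 60
= 8400 items per hour

8400


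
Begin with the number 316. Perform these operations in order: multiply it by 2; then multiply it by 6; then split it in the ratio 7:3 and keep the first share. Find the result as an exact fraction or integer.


Start with 316.
Step 1: Multiply by 2: 316 * 2 = 632
Step 2: Multiply by 6: 632 * 6 = 3792
Step 3: Split 7:3, first share = 3792 * 7/10 = 13272/5
Final result = 13272/5

13272/5


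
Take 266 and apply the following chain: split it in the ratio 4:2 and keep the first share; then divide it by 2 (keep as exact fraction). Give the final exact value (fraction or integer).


Start with 266.
Step 1: Split 4:2, first share = 266 * 4/6 = 532/3
Step 2: Divide by 2: 532/3 / 2 = 266/3
Final result = 266/3

266/3


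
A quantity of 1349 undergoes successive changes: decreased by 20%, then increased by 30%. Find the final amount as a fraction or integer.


Start: 1349
Step 1: decrease by 20% => multiply by 80/100
  1349 * 80/100 = 5396/5
Step 2: increase by 30% => multiply by 130/100
  5396/5 * 130/100 = 35074/25
Final value = 35074/25

35074/25


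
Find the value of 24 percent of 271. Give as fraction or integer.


Compute 24% of 271
Convert percentage: 24% = 24/100
Multiply: 271 * 24/100
= 6504/100
= 1626/25

1626/25


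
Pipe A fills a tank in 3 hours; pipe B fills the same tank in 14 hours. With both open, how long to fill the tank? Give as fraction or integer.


Rate of A = 1/3 job per hour
Rate of B = 1/14 job per hour
Combined rate = 1/3 + 1/14
Find common denominator: (14 + 3)/(3*14) = 17/42
Combined rate = 17/42 job per hour
Time together = 1 / (17/42) = 42/17 hours

42/17


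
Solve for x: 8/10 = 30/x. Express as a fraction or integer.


Setting up: 8/10 = 30/x
Cross multiply: 8 * x = 10 * 30
8x = 300
x = 300/8
x = 75/2

75/2


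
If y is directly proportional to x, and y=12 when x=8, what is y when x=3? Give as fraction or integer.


Direct proportion: y = kx
Find k: k = 12/8 = 3/2
Compute y at x=3: y = 3/2 * 3
y = 9/2

9/2


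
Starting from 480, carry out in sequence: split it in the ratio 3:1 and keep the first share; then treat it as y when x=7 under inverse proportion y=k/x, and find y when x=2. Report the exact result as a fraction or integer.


Start with 480.
Step 1: Split 3:1, first share = 480 * 3/4 = 360
Step 2: Inverse prop: k = (360)*7; new y = k/2 = 360*7/2 = 1260
Final result = 1260

1260


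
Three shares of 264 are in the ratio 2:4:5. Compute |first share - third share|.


Total parts = 2 + 4 + 5 = 11
Value per part = 264 / 11 = 24
Shares: 2*24=48, 4*24=96, 5*24=120
First share = 48, third share = 120
Difference = |48 - 120| = 72

72


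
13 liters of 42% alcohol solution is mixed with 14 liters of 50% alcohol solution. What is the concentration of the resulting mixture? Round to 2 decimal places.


Solute in mixture 1 = 42% of 13 L = 13*42/100 = 273/50 L
Solute in mixture 2 = 50% of 14 L = 14*50/100 = 7 L
Total solute = 273/50 + 7 = 623/50 L
Total volume = 13 + 14 = 27 L
Final concentration = 623/50/27 * 100 = 46.15%

46.15


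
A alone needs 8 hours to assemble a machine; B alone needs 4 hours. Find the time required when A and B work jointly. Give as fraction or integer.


Rate of A = 1/8 job per hour
Rate of B = 1/4 job per hour
Combined rate = 1/8 + 1/4
Find common denominator: (4 + 8)/(8*4) = 12/32
Combined rate = 3/8 job per hour
Time together = 1 / (3/8) = 8/3 hours

8/3


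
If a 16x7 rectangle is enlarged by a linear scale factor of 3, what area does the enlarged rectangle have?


Original dimensions: 16 x 7
Enlargement factor = 3
New width = 16 * 3 = 48
New height = 7 * 3 = 21
New area = 48 * 21 = 1008

1008


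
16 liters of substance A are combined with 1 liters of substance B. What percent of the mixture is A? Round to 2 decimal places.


Volume of A = 16 L
Volume of B = 1 L
Total volume = 16 + 1 = 17 L
Percentage of A = (16/17) * 100
= 94.12%

94.12


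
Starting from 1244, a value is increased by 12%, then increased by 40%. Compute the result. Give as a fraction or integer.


Start: 1244
Step 1: increase by 12% => multiply by 112/100
  1244 * 112/100 = 34832/25
Step 2: increase by 40% => multiply by 140/100
  34832/25 * 140/100 = 243824/125
Final value = 243824/125

243824/125


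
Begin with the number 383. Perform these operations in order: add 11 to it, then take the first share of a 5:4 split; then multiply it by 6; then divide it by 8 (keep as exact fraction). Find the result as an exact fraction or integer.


Start with 383.
Step 1: Add 11: 383+11=394; split 5:4 first = 394*5/9 = 1970/9
Step 2: Multiply by 6: 1970/9 * 6 = 3940/3
Step 3: Divide by 8: 3940/3 / 8 = 985/6
Final result = 985/6

985/6


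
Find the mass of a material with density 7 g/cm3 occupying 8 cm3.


Using mass = density * volume
Density = 7 g/cm3
Volume = 8 cm3
Mass = 7 * 8
= 56 g

56


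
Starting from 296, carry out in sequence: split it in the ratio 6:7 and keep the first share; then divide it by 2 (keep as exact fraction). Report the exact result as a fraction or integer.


Start with 296.
Step 1: Split 6:7, first share = 296 * 6/13 = 1776/13
Step 2: Divide by 2: 1776/13 / 2 = 888/13
Final result = 888/13

888/13


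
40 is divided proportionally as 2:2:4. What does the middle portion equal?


Ratio = 2:2:4
Total parts = 2 + 2 + 4 = 8
Value per part = 40 / 8 = 5
First share = 2 * 5 = 10
Middle share = 2 * 5 = 10
Third share = 4 * 5 = 20

10


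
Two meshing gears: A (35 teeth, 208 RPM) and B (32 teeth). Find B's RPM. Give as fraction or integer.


Gear ratio: teeth_A * RPM_A = teeth_B * RPM_B
35 * 208 = 32 * RPM_B
7280 = 32 * RPM_B
RPM_B = 7280 / 32
RPM_B = 455/2

455/2


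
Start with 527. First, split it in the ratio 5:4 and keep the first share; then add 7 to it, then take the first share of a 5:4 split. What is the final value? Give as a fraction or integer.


Start with 527.
Step 1: Split 5:4, first share = 527 * 5/9 = 2635/9
Step 2: Add 7: 2635/9+7=2698/9; split 5:4 first = 2698/9*5/9 = 13490/81
Final result = 13490/81

13490/81


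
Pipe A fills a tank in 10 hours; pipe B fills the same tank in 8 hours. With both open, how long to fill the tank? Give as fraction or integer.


Rate of A = 1/10 job per hour
Rate of B = 1/8 job per hour
Combined rate = 1/10 + 1/8
Find common denominator: (8 + 10)/(10*8) = 18/80
Combined rate = 9/40 job per hour
Time together = 1 / (9/40) = 40/9 hours

40/9


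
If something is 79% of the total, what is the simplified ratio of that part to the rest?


Part = 79%, Remainder = 21%
Ratio = 79:21
GCD(79, 21) = 1
Simplify: 79:21 = 79:21

79:21


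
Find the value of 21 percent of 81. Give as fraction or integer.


Compute 21% of 81
Convert percentage: 21% = 21/100
Multiply: 81 * 21/100
= 1701/100
= 1701/100

1701/100


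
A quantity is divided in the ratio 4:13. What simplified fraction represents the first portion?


Total parts = 4 + 13 = 17
First part fraction = 4/17
Simplify: 4/17 = 4/17

4/17


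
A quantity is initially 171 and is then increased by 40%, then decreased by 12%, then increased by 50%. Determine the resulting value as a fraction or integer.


Start: 171
Step 1: increase by 40% => multiply by 140/100
  171 * 140/100 = 1197/5
Step 2: decrease by 12% => multiply by 88/100
  1197/5 * 88/100 = 26334/125
Step 3: increase by 50% => multiply by 150/100
  26334/125 * 150/100 = 39501/125
Final value = 39501/125

39501/125


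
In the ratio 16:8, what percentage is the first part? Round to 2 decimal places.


Total parts = 16 + 8 = 24
First part fraction = 16/24
Percentage = (16/24) * 100
= 0.666667 * 100
= 66.67%

66.67


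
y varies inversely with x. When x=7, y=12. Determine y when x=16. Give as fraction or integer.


Inverse proportion: y = k/x
Find k: k = 7 * 12 = 84
Compute y at x=16: y = 84/16
y = 21/4

21/4


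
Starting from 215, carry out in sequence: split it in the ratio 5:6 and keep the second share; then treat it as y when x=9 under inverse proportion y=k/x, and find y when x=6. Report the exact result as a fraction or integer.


Start with 215.
Step 1: Split 5:6, second share = 215 * 6/11 = 1290/11
Step 2: Inverse prop: k = (1290/11)*9; new y = k/6 = 1290/11*9/6 = 1935/11
Final result = 1935/11

1935/11


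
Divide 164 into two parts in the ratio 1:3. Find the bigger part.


Total parts = 1 + 3 = 4
Value per part = 164 / 4 = 41
First share = 1 * 41 = 41
Second share = 3 * 41 = 123
Larger share = 123

123


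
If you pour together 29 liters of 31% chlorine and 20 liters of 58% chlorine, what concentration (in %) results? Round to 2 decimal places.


Solute in mixture 1 = 31% of 29 L = 29*31/100 = 899/100 L
Solute in mixture 2 = 58% of 20 L = 20*58/100 = 58/5 L
Total solute = 899/100 + 58/5 = 2059/100 L
Total volume = 29 + 20 = 49 L
Final concentration = 2059/100/49 * 100 = 42.02%

42.02


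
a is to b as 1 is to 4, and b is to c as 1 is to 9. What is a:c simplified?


Given a:b = 1:4 and b:c = 1:9
Make b consistent. Multiply first ratio by 1: a:b = 1:4
Multiply second ratio by 4: b:c = 4:36
Now b = 4 in both, so a:b:c = 1:4:36
Therefore a:c = 1:36
Simplify by GCD: a:c = 1:36

1:36
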